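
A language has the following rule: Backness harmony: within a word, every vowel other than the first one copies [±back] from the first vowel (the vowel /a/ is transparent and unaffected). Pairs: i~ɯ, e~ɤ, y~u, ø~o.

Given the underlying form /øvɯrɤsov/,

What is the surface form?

[øviresøv]

/ɯ/ harmonizes with /ø/ ([-back]) → [i]
/ɤ/ harmonizes with /ø/ ([-back]) → [e]
/o/ harmonizes with /ø/ ([-back]) → [ø]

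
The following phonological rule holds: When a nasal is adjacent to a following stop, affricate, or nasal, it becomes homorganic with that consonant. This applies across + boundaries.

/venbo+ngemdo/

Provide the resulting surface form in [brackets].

/n/ before /b/ (labial) → [m]
/n/ before /g/ (velar) → [ŋ]
/m/ before /d/ (alveolar) → [n]

[vembo+ŋgendo]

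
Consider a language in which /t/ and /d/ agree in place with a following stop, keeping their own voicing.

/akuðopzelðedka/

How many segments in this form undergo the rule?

1

/d/ before /k/ (velar) → [g]
1 segment changes.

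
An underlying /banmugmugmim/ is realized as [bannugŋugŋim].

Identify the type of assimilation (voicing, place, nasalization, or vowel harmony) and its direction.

/m/→[n] /m/→[ŋ] /m/→[ŋ].
Each target copies a feature from the preceding segment, so the direction is progressive.

place assimilation, progressive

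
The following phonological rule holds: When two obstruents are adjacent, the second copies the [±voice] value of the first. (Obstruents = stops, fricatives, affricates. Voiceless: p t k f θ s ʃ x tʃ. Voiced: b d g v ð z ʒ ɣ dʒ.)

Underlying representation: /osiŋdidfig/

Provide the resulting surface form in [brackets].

/f/ after /d/ (voiced) → [v]

[osiŋdidvig]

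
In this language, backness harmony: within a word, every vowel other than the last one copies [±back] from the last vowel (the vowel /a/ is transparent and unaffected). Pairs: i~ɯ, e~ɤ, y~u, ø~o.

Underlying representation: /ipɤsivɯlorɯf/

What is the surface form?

/i/ harmonizes with /ɯ/ ([+back]) → [ɯ]
/i/ harmonizes with /ɯ/ ([+back]) → [ɯ]

[ɯpɤsɯvɯlorɯf]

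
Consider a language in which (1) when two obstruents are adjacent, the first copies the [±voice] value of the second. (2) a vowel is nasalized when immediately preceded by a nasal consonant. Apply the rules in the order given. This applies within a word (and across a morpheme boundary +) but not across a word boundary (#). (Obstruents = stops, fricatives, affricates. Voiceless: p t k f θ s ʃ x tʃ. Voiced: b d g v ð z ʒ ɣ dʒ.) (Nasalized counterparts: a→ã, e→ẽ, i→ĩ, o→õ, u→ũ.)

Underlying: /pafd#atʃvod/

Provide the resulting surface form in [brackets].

[pavd#adʒvod]

Rule 1: /f/ before /d/ (voiced) → [v]
Rule 1: /tʃ/ before /v/ (voiced) → [dʒ]
After rule 1: pavd#adʒvod
Rule 2: no segment meets the rule's conditions; no change.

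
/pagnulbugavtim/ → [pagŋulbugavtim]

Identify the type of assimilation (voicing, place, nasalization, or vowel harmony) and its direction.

place assimilation, progressive

/n/→[ŋ].
Each target copies a feature from the preceding segment, so the direction is progressive.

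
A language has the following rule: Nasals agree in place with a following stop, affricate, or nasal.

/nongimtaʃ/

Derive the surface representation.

/n/ before /g/ (velar) → [ŋ]
/m/ before /t/ (alveolar) → [n]

[noŋgintaʃ]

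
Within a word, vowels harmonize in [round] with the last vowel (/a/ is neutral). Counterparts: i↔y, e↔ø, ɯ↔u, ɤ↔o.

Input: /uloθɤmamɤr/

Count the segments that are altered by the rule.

/u/ harmonizes with /ɤ/ ([-round]) → [ɯ]
/o/ harmonizes with /ɤ/ ([-round]) → [ɤ]
2 segments change.

2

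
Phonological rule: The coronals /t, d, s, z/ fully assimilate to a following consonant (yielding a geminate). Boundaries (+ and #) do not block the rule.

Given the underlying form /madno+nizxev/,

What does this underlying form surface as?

/d/ before /n/ → [n] (total assimilation)
/z/ before /x/ → [x] (total assimilation)

[manno+nixxev]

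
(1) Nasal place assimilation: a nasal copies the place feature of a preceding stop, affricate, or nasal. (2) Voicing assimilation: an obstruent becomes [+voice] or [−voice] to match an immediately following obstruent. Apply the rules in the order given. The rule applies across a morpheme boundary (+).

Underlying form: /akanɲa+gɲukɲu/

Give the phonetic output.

[akanna+gŋukŋu]

Rule 1: /ɲ/ after /n/ (alveolar) → [n]
Rule 1: /ɲ/ after /g/ (velar) → [ŋ]
Rule 1: /ɲ/ after /k/ (velar) → [ŋ]
After rule 1: akanna+gŋukŋu
Rule 2: no segment meets the rule's conditions; no change.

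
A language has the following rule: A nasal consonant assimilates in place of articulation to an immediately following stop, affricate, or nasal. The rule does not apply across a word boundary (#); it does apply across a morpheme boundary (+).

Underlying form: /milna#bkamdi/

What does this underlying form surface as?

[milna#bkandi]

/m/ before /d/ (alveolar) → [n]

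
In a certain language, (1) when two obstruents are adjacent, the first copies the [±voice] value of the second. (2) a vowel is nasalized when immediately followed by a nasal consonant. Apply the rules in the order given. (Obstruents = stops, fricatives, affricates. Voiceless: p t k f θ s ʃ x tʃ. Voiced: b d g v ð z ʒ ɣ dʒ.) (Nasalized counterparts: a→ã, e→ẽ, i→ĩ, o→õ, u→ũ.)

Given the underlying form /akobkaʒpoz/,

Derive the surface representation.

[akopkaʃpoz]

Rule 1: /b/ before /k/ (voiceless) → [p]
Rule 1: /ʒ/ before /p/ (voiceless) → [ʃ]
After rule 1: akopkaʃpoz
Rule 2: no segment meets the rule's conditions; no change.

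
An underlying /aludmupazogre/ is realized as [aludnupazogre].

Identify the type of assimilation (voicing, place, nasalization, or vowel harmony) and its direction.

place assimilation, progressive

/m/→[n].
Each target copies a feature from the preceding segment, so the direction is progressive.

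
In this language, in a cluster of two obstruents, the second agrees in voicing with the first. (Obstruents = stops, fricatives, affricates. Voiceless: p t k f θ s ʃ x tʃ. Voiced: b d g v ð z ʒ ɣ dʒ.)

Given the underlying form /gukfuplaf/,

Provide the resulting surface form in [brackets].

no segment meets the rule's conditions; no change.

[gukfuplaf]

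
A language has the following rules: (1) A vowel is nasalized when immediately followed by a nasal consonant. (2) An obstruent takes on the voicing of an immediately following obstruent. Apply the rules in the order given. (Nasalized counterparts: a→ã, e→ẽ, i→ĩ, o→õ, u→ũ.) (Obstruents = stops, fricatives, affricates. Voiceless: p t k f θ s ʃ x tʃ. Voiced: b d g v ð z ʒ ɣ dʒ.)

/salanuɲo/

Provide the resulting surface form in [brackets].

Rule 1: /a/ before nasal /n/ → [ã]
Rule 1: /u/ before nasal /ɲ/ → [ũ]
After rule 1: salãnũɲo
Rule 2: no segment meets the rule's conditions; no change.

[salãnũɲo]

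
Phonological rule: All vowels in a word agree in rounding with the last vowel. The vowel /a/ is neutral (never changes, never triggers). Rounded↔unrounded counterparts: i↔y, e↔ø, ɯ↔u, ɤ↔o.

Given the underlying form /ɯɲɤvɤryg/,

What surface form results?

/ɯ/ harmonizes with /y/ ([+round]) → [u]
/ɤ/ harmonizes with /y/ ([+round]) → [o]
/ɤ/ harmonizes with /y/ ([+round]) → [o]

[uɲovoryg]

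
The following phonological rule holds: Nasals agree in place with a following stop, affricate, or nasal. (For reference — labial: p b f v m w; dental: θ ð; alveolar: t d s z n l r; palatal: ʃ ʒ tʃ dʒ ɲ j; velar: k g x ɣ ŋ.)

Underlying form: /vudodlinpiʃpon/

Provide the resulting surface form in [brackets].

[vudodlimpiʃpon]

/n/ before /p/ (labial) → [m]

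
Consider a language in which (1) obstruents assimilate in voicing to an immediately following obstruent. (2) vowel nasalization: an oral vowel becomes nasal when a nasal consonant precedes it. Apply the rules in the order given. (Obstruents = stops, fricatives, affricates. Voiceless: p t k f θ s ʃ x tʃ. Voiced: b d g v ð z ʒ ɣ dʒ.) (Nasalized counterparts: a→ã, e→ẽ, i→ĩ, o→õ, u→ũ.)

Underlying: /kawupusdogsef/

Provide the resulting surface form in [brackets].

Rule 1: /s/ before /d/ (voiced) → [z]
Rule 1: /g/ before /s/ (voiceless) → [k]
After rule 1: kawupuzdoksef
Rule 2: no segment meets the rule's conditions; no change.

[kawupuzdoksef]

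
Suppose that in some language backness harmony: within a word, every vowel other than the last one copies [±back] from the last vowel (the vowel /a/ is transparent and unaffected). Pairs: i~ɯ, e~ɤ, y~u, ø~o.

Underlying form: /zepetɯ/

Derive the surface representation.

[zɤpɤtɯ]

/e/ harmonizes with /ɯ/ ([+back]) → [ɤ]
/e/ harmonizes with /ɯ/ ([+back]) → [ɤ]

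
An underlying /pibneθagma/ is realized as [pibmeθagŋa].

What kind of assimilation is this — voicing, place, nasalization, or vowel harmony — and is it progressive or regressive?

/n/→[m] /m/→[ŋ].
Each target copies a feature from the preceding segment, so the direction is progressive.

place assimilation, progressive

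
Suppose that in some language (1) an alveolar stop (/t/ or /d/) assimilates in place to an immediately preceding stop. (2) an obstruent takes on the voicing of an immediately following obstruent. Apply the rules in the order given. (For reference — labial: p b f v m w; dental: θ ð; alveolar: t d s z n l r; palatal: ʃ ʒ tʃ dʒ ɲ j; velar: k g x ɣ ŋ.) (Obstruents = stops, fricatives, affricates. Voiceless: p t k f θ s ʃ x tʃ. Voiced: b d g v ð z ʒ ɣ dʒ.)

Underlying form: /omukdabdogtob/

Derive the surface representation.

[omuggabbokkob]

Rule 1: /d/ after /k/ (velar) → [g]
Rule 1: /d/ after /b/ (labial) → [b]
Rule 1: /t/ after /g/ (velar) → [k]
After rule 1: omukgabbogkob
Rule 2: /k/ before /g/ (voiced) → [g]
Rule 2: /g/ before /k/ (voiceless) → [k]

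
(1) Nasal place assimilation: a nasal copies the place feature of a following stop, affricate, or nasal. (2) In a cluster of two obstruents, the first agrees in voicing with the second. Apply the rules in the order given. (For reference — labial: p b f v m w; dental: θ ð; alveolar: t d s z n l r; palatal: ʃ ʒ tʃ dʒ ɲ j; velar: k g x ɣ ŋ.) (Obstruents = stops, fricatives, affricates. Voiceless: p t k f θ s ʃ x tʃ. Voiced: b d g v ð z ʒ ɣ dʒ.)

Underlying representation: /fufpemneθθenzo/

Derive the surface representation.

[fufpenneθθenzo]

Rule 1: /m/ before /n/ (alveolar) → [n]
After rule 1: fufpenneθθenzo
Rule 2: no segment meets the rule's conditions; no change.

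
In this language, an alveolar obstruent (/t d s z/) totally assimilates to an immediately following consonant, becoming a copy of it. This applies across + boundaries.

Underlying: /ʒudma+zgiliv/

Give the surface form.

[ʒumma+ggiliv]

/d/ before /m/ → [m] (total assimilation)
/z/ before /g/ → [g] (total assimilation)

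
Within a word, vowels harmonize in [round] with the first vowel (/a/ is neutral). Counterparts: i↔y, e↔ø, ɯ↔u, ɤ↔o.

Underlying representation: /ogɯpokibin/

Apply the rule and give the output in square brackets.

[ogupokybyn]

/ɯ/ harmonizes with /o/ ([+round]) → [u]
/i/ harmonizes with /o/ ([+round]) → [y]
/i/ harmonizes with /o/ ([+round]) → [y]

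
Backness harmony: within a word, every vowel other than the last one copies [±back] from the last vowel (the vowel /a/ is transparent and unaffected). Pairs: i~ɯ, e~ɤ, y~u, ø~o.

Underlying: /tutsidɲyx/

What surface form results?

/u/ harmonizes with /y/ ([-back]) → [y]

[tytsidɲyx]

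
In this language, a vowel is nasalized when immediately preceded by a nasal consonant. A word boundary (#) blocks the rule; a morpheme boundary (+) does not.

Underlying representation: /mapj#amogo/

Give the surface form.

/a/ after nasal /m/ → [ã]
/o/ after nasal /m/ → [õ]

[mãpj#amõgo]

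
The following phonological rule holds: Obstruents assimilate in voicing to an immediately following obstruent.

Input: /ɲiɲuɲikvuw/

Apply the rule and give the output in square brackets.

[ɲiɲuɲigvuw]

/k/ before /v/ (voiced) → [g]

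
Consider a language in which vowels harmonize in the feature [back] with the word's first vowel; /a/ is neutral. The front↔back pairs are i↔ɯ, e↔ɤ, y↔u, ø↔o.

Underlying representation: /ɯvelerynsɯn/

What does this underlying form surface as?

/e/ harmonizes with /ɯ/ ([+back]) → [ɤ]
/e/ harmonizes with /ɯ/ ([+back]) → [ɤ]
/y/ harmonizes with /ɯ/ ([+back]) → [u]

[ɯvɤlɤrunsɯn]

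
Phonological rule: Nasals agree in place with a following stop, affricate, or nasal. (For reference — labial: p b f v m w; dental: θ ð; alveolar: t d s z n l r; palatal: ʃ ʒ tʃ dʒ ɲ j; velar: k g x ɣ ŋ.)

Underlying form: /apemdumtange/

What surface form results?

/m/ before /d/ (alveolar) → [n]
/m/ before /t/ (alveolar) → [n]
/n/ before /g/ (velar) → [ŋ]

[apenduntaŋge]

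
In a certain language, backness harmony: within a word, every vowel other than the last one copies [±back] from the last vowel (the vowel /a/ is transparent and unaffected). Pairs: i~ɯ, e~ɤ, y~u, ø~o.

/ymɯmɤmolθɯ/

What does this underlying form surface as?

/y/ harmonizes with /ɯ/ ([+back]) → [u]

[umɯmɤmolθɯ]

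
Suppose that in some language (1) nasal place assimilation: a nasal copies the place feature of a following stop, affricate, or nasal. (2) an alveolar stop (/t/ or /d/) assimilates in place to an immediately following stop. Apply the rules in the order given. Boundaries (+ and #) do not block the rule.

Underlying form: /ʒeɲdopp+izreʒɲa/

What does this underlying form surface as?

Rule 1: /ɲ/ before /d/ (alveolar) → [n]
After rule 1: ʒendopp+izreʒɲa
Rule 2: no segment meets the rule's conditions; no change.

[ʒendopp+izreʒɲa]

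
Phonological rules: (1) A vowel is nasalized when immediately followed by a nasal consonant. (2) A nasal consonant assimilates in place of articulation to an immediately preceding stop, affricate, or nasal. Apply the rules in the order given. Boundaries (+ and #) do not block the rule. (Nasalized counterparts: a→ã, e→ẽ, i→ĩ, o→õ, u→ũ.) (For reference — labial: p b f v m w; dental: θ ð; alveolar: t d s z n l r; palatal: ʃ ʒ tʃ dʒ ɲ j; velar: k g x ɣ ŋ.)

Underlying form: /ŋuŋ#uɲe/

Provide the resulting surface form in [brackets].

Rule 1: /u/ before nasal /ŋ/ → [ũ]
Rule 1: /u/ before nasal /ɲ/ → [ũ]
After rule 1: ŋũŋ#ũɲe
Rule 2: no segment meets the rule's conditions; no change.

[ŋũŋ#ũɲe]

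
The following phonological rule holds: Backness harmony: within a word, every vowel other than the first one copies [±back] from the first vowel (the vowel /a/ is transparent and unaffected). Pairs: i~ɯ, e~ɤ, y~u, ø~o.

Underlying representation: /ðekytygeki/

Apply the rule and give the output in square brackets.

[ðekytygeki]

no segment meets the rule's conditions; no change.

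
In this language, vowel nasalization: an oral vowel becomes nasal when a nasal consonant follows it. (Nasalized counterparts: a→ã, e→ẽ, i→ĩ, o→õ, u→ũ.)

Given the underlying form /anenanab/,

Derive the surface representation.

[ãnẽnãnab]

/a/ before nasal /n/ → [ã]
/e/ before nasal /n/ → [ẽ]
/a/ before nasal /n/ → [ã]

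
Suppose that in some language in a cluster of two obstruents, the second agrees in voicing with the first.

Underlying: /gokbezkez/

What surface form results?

[gokpezgez]

/b/ after /k/ (voiceless) → [p]
/k/ after /z/ (voiced) → [g]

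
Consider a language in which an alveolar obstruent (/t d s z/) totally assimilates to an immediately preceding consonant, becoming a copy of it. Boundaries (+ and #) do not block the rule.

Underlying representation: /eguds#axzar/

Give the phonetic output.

/s/ after /d/ → [d] (total assimilation)
/z/ after /x/ → [x] (total assimilation)

[egudd#axxar]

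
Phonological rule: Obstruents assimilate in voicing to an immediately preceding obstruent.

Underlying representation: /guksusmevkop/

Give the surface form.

[guksusmevgop]

/k/ after /v/ (voiced) → [g]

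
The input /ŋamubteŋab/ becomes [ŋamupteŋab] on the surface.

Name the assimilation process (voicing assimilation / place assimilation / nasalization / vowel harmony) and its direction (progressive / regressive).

voicing assimilation, regressive

/b/→[p].
Each target copies a feature from the following segment, so the direction is regressive.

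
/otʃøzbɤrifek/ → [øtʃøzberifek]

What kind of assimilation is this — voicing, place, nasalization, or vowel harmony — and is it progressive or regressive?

vowel harmony, regressive

/o/→[ø] /ɤ/→[e].
Vowels agree with the last vowel, so the harmony is regressive.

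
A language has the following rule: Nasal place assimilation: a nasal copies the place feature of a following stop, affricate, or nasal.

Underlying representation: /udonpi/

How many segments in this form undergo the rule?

/n/ before /p/ (labial) → [m]
1 segment changes.

1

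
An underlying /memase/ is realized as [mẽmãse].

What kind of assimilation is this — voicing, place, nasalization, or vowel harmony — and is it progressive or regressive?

nasalization, progressive

/e/→[ẽ] /a/→[ã].
Each target copies a feature from the preceding segment, so the direction is progressive.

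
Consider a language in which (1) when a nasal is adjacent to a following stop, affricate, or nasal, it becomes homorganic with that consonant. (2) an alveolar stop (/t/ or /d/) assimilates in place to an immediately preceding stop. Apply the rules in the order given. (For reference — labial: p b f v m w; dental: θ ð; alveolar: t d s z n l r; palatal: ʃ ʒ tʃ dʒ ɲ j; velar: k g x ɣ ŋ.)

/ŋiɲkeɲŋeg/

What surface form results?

[ŋiŋkeŋŋeg]

Rule 1: /ɲ/ before /k/ (velar) → [ŋ]
Rule 1: /ɲ/ before /ŋ/ (velar) → [ŋ]
After rule 1: ŋiŋkeŋŋeg
Rule 2: no segment meets the rule's conditions; no change.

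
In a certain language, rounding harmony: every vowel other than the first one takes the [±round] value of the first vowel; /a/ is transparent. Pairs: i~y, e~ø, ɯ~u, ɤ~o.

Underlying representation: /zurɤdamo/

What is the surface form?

/ɤ/ harmonizes with /u/ ([+round]) → [o]

[zurodamo]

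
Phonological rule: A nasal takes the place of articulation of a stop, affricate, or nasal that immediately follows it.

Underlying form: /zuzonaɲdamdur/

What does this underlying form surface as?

[zuzonandandur]

/ɲ/ before /d/ (alveolar) → [n]
/m/ before /d/ (alveolar) → [n]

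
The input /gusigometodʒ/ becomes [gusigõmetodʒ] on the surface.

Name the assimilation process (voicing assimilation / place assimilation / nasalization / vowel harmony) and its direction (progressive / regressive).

/o/→[õ].
Each target copies a feature from the following segment, so the direction is regressive.

nasalization, regressive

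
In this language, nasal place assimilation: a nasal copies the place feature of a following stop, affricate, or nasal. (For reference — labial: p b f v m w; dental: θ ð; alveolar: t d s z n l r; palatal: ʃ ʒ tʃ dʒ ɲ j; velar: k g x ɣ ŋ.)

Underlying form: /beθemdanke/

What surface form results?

[beθendaŋke]

/m/ before /d/ (alveolar) → [n]
/n/ before /k/ (velar) → [ŋ]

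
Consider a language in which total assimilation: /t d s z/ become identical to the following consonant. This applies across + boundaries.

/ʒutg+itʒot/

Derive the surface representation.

/t/ before /g/ → [g] (total assimilation)
/t/ before /ʒ/ → [ʒ] (total assimilation)

[ʒugg+iʒʒot]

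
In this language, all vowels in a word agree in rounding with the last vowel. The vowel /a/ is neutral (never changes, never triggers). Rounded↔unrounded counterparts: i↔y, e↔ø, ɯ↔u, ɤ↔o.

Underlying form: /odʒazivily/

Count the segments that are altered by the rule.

2

/i/ harmonizes with /y/ ([+round]) → [y]
/i/ harmonizes with /y/ ([+round]) → [y]
2 segments change.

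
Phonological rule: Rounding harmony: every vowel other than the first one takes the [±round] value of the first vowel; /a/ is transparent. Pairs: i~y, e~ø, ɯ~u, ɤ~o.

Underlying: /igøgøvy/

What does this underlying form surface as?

/ø/ harmonizes with /i/ ([-round]) → [e]
/ø/ harmonizes with /i/ ([-round]) → [e]
/y/ harmonizes with /i/ ([-round]) → [i]

[igegevi]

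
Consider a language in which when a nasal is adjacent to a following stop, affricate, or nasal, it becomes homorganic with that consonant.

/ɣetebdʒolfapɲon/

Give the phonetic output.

[ɣetebdʒolfapɲon]

no segment meets the rule's conditions; no change.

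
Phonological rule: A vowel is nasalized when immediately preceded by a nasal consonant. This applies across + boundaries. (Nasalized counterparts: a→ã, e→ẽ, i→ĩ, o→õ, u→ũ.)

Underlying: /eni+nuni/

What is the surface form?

[enĩ+nũnĩ]

/i/ after nasal /n/ → [ĩ]
/u/ after nasal /n/ → [ũ]
/i/ after nasal /n/ → [ĩ]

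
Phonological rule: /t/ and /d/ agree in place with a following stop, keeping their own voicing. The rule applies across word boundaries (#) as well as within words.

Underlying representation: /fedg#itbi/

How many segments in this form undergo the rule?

/d/ before /g/ (velar) → [g]
/t/ before /b/ (labial) → [p]
2 segments change.

2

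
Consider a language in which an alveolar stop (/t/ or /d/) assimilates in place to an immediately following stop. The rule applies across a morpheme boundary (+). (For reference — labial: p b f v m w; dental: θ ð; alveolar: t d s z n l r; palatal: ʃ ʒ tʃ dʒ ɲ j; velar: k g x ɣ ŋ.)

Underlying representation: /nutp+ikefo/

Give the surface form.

[nupp+ikefo]

/t/ before /p/ (labial) → [p]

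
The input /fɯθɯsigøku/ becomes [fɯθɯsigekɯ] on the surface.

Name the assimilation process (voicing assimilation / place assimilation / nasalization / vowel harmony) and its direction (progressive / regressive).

/ø/→[e] /u/→[ɯ].
Vowels agree with the first vowel, so the harmony is progressive.

vowel harmony, progressive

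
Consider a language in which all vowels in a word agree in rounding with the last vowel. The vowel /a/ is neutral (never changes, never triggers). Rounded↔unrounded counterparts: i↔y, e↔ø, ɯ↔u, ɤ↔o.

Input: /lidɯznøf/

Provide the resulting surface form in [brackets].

[lyduznøf]

/i/ harmonizes with /ø/ ([+round]) → [y]
/ɯ/ harmonizes with /ø/ ([+round]) → [u]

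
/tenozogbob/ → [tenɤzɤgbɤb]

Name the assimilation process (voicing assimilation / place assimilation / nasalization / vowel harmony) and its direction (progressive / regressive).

vowel harmony, progressive

/o/→[ɤ] /o/→[ɤ] /o/→[ɤ].
Vowels agree with the first vowel, so the harmony is progressive.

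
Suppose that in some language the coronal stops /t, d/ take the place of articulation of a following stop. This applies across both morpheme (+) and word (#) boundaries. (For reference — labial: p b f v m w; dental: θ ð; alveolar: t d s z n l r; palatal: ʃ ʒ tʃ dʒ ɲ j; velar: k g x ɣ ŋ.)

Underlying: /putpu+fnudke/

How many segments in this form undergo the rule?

2

/t/ before /p/ (labial) → [p]
/d/ before /k/ (velar) → [g]
2 segments change.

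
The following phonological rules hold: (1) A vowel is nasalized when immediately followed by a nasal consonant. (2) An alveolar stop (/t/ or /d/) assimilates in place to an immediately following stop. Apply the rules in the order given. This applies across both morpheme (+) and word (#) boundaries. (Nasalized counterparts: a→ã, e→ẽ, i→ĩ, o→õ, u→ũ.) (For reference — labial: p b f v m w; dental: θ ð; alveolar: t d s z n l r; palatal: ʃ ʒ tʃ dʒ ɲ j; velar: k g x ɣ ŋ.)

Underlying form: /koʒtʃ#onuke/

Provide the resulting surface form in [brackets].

[koʒtʃ#õnuke]

Rule 1: /o/ before nasal /n/ → [õ]
After rule 1: koʒtʃ#õnuke
Rule 2: no segment meets the rule's conditions; no change.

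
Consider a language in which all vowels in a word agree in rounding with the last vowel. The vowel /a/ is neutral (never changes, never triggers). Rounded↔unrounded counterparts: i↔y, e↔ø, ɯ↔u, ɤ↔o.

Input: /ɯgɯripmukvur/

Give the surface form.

/ɯ/ harmonizes with /u/ ([+round]) → [u]
/ɯ/ harmonizes with /u/ ([+round]) → [u]
/i/ harmonizes with /u/ ([+round]) → [y]

[ugurypmukvur]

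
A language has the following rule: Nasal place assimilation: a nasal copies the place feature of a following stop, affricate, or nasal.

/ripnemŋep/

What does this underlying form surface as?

/m/ before /ŋ/ (velar) → [ŋ]

[ripneŋŋep]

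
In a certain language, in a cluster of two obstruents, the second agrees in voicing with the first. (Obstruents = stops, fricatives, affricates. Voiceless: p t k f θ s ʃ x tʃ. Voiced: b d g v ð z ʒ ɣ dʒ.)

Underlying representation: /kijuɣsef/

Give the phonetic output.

[kijuɣzef]

/s/ after /ɣ/ (voiced) → [z]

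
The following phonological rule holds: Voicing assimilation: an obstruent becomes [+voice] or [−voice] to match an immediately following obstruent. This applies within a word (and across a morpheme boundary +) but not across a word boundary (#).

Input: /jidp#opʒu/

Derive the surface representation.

/d/ before /p/ (voiceless) → [t]
/p/ before /ʒ/ (voiced) → [b]

[jitp#obʒu]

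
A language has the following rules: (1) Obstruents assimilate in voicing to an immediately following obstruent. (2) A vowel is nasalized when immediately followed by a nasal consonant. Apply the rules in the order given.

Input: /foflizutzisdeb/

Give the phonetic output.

Rule 1: /t/ before /z/ (voiced) → [d]
Rule 1: /s/ before /d/ (voiced) → [z]
After rule 1: foflizudzizdeb
Rule 2: no segment meets the rule's conditions; no change.

[foflizudzizdeb]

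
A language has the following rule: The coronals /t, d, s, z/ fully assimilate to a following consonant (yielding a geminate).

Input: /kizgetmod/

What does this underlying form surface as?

[kiggemmod]

/z/ before /g/ → [g] (total assimilation)
/t/ before /m/ → [m] (total assimilation)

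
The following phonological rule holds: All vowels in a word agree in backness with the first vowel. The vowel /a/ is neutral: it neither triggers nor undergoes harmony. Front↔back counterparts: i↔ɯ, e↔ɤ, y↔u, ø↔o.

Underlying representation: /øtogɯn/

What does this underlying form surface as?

/o/ harmonizes with /ø/ ([-back]) → [ø]
/ɯ/ harmonizes with /ø/ ([-back]) → [i]

[øtøgin]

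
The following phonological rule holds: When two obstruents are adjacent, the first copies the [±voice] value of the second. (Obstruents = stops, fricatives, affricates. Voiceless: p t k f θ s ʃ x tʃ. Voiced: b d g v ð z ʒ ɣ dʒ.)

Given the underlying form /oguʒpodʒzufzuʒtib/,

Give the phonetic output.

[oguʃpodʒzuvzuʃtib]

/ʒ/ before /p/ (voiceless) → [ʃ]
/f/ before /z/ (voiced) → [v]
/ʒ/ before /t/ (voiceless) → [ʃ]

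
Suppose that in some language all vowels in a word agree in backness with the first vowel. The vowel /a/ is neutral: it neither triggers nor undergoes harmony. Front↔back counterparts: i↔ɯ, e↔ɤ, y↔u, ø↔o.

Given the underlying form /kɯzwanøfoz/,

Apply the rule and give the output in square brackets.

[kɯzwanofoz]

/ø/ harmonizes with /ɯ/ ([+back]) → [o]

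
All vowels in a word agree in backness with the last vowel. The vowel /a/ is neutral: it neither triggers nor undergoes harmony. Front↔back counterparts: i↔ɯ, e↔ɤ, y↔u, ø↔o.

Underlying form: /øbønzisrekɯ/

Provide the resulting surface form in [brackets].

/ø/ harmonizes with /ɯ/ ([+back]) → [o]
/ø/ harmonizes with /ɯ/ ([+back]) → [o]
/i/ harmonizes with /ɯ/ ([+back]) → [ɯ]
/e/ harmonizes with /ɯ/ ([+back]) → [ɤ]

[obonzɯsrɤkɯ]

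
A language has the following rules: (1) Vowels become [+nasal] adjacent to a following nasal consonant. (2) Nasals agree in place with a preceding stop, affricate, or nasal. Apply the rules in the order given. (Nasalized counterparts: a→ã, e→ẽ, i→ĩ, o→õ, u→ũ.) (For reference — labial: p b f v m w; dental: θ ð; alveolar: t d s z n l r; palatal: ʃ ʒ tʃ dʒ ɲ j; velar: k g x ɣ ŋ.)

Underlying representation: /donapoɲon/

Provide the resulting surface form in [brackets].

Rule 1: /o/ before nasal /n/ → [õ]
Rule 1: /o/ before nasal /ɲ/ → [õ]
Rule 1: /o/ before nasal /n/ → [õ]
After rule 1: dõnapõɲõn
Rule 2: no segment meets the rule's conditions; no change.

[dõnapõɲõn]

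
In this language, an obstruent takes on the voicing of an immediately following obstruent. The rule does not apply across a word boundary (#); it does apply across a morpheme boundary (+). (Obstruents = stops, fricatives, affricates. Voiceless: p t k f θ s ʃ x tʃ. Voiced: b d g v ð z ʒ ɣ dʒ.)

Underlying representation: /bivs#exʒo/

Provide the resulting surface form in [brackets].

[bifs#eɣʒo]

/v/ before /s/ (voiceless) → [f]
/x/ before /ʒ/ (voiced) → [ɣ]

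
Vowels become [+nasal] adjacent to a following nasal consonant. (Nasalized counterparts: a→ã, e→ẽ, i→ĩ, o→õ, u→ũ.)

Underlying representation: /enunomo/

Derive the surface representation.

/e/ before nasal /n/ → [ẽ]
/u/ before nasal /n/ → [ũ]
/o/ before nasal /m/ → [õ]

[ẽnũnõmo]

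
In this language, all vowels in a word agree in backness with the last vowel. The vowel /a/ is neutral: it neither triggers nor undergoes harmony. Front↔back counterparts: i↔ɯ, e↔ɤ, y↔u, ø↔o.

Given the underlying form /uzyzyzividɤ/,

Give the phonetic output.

[uzuzuzɯvɯdɤ]

/y/ harmonizes with /ɤ/ ([+back]) → [u]
/y/ harmonizes with /ɤ/ ([+back]) → [u]
/i/ harmonizes with /ɤ/ ([+back]) → [ɯ]
/i/ harmonizes with /ɤ/ ([+back]) → [ɯ]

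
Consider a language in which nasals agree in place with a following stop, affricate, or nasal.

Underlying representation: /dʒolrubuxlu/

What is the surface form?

[dʒolrubuxlu]

no segment meets the rule's conditions; no change.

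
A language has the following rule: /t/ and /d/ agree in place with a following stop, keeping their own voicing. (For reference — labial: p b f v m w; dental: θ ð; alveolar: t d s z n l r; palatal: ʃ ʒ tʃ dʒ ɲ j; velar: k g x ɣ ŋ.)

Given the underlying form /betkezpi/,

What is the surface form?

/t/ before /k/ (velar) → [k]

[bekkezpi]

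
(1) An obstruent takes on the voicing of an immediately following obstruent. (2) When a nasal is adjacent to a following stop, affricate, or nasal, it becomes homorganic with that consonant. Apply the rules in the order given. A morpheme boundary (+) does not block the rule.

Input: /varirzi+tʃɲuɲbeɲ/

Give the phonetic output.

[varirzi+tʃɲumbeɲ]

Rule 1: no segment meets the rule's conditions; no change.
After rule 1: varirzi+tʃɲuɲbeɲ
Rule 2: /ɲ/ before /b/ (labial) → [m]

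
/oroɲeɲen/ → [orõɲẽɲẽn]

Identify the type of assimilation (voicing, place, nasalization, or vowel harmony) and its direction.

/o/→[õ] /e/→[ẽ] /e/→[ẽ].
Each target copies a feature from the following segment, so the direction is regressive.

nasalization, regressive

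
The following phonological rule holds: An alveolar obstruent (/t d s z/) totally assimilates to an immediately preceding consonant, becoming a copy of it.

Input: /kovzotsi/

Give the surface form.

[kovvotti]

/z/ after /v/ → [v] (total assimilation)
/s/ after /t/ → [t] (total assimilation)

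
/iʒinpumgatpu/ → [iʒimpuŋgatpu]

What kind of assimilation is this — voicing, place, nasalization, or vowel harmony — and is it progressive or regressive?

place assimilation, regressive

/n/→[m] /m/→[ŋ].
Each target copies a feature from the following segment, so the direction is regressive.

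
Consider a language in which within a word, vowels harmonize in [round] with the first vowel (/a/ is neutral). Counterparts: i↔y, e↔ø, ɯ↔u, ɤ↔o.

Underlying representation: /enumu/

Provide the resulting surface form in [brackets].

[enɯmɯ]

/u/ harmonizes with /e/ ([-round]) → [ɯ]
/u/ harmonizes with /e/ ([-round]) → [ɯ]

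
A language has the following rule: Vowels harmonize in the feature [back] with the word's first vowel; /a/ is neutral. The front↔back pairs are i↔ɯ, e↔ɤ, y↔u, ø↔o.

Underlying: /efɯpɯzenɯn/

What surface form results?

/ɯ/ harmonizes with /e/ ([-back]) → [i]
/ɯ/ harmonizes with /e/ ([-back]) → [i]
/ɯ/ harmonizes with /e/ ([-back]) → [i]

[efipizenin]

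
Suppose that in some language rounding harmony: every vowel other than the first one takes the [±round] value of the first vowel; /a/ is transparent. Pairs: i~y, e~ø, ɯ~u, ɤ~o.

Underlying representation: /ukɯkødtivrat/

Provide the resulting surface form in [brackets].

/ɯ/ harmonizes with /u/ ([+round]) → [u]
/i/ harmonizes with /u/ ([+round]) → [y]

[ukukødtyvrat]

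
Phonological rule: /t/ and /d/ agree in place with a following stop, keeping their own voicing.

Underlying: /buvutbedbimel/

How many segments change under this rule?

/t/ before /b/ (labial) → [p]
/d/ before /b/ (labial) → [b]
2 segments change.

2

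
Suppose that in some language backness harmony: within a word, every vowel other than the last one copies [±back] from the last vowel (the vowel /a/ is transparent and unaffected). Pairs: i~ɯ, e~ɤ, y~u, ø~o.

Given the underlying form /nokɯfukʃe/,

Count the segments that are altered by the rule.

/o/ harmonizes with /e/ ([-back]) → [ø]
/ɯ/ harmonizes with /e/ ([-back]) → [i]
/u/ harmonizes with /e/ ([-back]) → [y]
3 segments change.

3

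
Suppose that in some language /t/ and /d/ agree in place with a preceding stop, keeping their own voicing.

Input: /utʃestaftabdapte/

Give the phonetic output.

/d/ after /b/ (labial) → [b]
/t/ after /p/ (labial) → [p]

[utʃestaftabbappe]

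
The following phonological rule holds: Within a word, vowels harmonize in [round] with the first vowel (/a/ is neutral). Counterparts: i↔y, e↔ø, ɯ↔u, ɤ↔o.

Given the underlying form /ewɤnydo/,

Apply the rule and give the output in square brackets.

/y/ harmonizes with /e/ ([-round]) → [i]
/o/ harmonizes with /e/ ([-round]) → [ɤ]

[ewɤnidɤ]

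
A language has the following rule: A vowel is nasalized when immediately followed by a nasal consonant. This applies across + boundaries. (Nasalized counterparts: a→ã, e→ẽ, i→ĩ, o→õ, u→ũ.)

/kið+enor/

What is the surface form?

/e/ before nasal /n/ → [ẽ]

[kið+ẽnor]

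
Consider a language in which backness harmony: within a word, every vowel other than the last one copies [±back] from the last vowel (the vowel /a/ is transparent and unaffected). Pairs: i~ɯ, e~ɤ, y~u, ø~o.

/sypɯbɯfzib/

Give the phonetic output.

/ɯ/ harmonizes with /i/ ([-back]) → [i]
/ɯ/ harmonizes with /i/ ([-back]) → [i]

[sypibifzib]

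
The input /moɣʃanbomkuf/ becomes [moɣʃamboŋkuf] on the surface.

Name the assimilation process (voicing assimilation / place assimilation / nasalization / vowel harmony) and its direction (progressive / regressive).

/n/→[m] /m/→[ŋ].
Each target copies a feature from the following segment, so the direction is regressive.

place assimilation, regressive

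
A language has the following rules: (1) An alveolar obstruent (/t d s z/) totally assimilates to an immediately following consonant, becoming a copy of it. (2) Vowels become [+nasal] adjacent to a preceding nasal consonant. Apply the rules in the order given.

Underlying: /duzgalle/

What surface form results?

[duggalle]

Rule 1: /z/ before /g/ → [g] (total assimilation)
After rule 1: duggalle
Rule 2: no segment meets the rule's conditions; no change.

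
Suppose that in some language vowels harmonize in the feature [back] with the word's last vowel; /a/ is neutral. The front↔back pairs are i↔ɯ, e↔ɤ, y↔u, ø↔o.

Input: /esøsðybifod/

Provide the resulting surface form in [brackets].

[ɤsosðubɯfod]

/e/ harmonizes with /o/ ([+back]) → [ɤ]
/ø/ harmonizes with /o/ ([+back]) → [o]
/y/ harmonizes with /o/ ([+back]) → [u]
/i/ harmonizes with /o/ ([+back]) → [ɯ]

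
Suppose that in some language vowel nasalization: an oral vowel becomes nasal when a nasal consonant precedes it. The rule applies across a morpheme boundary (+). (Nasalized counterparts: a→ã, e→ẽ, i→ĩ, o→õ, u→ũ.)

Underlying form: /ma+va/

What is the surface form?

/a/ after nasal /m/ → [ã]

[mã+va]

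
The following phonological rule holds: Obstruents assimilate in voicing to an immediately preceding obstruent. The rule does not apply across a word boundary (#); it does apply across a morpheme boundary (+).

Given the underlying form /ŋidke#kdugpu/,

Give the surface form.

[ŋidge#ktugbu]

/k/ after /d/ (voiced) → [g]
/d/ after /k/ (voiceless) → [t]
/p/ after /g/ (voiced) → [b]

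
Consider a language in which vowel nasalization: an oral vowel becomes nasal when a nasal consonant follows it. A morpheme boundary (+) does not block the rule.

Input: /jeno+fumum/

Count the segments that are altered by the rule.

/e/ before nasal /n/ → [ẽ]
/u/ before nasal /m/ → [ũ]
/u/ before nasal /m/ → [ũ]
3 segments change.

3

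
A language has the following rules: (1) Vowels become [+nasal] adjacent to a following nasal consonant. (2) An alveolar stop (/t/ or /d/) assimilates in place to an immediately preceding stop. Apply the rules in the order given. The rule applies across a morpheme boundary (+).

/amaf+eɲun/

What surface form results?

Rule 1: /a/ before nasal /m/ → [ã]
Rule 1: /e/ before nasal /ɲ/ → [ẽ]
Rule 1: /u/ before nasal /n/ → [ũ]
After rule 1: ãmaf+ẽɲũn
Rule 2: no segment meets the rule's conditions; no change.

[ãmaf+ẽɲũn]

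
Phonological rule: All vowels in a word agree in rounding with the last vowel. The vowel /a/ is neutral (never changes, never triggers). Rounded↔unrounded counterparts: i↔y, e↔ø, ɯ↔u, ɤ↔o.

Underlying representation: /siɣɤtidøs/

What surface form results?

/i/ harmonizes with /ø/ ([+round]) → [y]
/ɤ/ harmonizes with /ø/ ([+round]) → [o]
/i/ harmonizes with /ø/ ([+round]) → [y]

[syɣotydøs]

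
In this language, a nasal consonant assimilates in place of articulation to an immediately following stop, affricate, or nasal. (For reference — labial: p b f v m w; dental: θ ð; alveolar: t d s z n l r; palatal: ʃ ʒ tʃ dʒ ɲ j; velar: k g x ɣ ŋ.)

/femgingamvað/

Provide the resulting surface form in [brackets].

/m/ before /g/ (velar) → [ŋ]
/n/ before /g/ (velar) → [ŋ]

[feŋgiŋgamvað]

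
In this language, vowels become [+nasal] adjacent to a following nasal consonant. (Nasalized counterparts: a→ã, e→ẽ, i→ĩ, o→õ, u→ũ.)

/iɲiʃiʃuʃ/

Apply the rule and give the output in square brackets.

/i/ before nasal /ɲ/ → [ĩ]

[ĩɲiʃiʃuʃ]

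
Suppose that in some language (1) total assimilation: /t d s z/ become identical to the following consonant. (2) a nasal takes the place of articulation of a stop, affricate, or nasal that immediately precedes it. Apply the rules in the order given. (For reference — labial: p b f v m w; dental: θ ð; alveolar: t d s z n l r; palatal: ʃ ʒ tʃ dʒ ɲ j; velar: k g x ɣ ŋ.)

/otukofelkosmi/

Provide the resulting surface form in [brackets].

[otukofelkommi]

Rule 1: /s/ before /m/ → [m] (total assimilation)
After rule 1: otukofelkommi
Rule 2: no segment meets the rule's conditions; no change.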